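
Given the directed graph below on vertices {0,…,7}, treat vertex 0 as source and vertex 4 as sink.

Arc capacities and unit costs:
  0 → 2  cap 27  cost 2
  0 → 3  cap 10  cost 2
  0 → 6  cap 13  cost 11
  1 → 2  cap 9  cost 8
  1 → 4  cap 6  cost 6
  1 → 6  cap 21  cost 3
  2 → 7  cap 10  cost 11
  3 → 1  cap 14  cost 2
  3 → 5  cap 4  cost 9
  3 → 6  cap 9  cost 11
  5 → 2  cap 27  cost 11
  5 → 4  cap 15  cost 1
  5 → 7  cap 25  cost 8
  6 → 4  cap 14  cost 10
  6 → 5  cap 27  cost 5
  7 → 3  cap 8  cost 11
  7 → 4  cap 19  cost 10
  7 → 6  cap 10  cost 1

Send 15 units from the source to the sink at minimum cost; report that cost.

shortest-cost path #1: 0→3→1→4 push 6 @ unit cost 10 (adds 60)
shortest-cost path #2: 0→3→5→4 push 4 @ unit cost 12 (adds 48)
shortest-cost path #3: 0→6→5→4 push 5 @ unit cost 17 (adds 85)
total cost = 193

Minimum cost for 15 units: 193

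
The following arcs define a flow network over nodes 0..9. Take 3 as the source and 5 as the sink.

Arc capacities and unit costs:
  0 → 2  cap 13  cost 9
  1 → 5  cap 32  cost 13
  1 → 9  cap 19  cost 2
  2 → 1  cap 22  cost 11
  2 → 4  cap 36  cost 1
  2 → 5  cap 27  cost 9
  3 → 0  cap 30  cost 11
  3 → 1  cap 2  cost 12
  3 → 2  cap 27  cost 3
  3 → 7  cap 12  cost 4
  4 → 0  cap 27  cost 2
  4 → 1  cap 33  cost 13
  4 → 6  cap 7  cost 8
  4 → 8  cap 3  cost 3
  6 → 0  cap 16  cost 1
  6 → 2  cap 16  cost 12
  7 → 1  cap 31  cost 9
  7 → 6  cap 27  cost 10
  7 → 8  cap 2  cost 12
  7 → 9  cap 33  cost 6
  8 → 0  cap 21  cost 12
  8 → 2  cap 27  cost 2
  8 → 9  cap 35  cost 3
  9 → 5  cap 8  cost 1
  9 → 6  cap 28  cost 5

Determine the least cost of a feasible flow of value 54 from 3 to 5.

Minimum cost for 54 units: 1135

shortest-cost path #1: 3→7→9→5 push 8 @ unit cost 11 (adds 88)
shortest-cost path #2: 3→2→5 push 27 @ unit cost 12 (adds 324)
shortest-cost path #3: 3→1→5 push 2 @ unit cost 25 (adds 50)
shortest-cost path #4: 3→7→1→5 push 4 @ unit cost 26 (adds 104)
shortest-cost path #5: 3→0→2→4→8→9→7→1→5 push 3 @ unit cost 43 (adds 129)
shortest-cost path #6: 3→0→2→1→5 push 10 @ unit cost 44 (adds 440)
total cost = 1135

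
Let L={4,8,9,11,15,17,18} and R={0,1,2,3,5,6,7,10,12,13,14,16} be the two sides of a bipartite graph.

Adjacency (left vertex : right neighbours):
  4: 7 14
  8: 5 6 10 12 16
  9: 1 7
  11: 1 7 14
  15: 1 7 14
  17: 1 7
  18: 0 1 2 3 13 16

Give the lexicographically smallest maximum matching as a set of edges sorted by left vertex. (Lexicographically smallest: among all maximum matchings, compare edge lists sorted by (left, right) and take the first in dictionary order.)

Lex-smallest maximum matching: {(4,7), (8,5), (9,1), (11,14), (18,0)}

|M| = 5 (so the lex-smallest maximum matching has 5 edges)
process left vertices in ascending order; for each, take the smallest-labelled available neighbour that still permits 5 edges overall, or leave it unmatched if none does
lex-smallest matching: {4-7, 8-5, 9-1, 11-14, 18-0}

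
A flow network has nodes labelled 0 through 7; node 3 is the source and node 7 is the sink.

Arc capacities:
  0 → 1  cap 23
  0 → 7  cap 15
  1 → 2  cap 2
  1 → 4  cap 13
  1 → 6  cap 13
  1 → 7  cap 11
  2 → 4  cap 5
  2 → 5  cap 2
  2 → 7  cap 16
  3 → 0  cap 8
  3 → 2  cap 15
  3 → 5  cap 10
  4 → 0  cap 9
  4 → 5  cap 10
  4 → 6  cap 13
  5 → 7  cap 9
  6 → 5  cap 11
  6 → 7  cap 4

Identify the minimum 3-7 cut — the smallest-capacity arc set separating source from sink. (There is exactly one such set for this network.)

Min-cut arcs: {(3,0), (3,2), (5,7)} (total capacity 32)

augment #1: 3→0→7 push 8
augment #2: 3→2→7 push 15
augment #3: 3→5→7 push 9
max flow = 32; residual-reachable set from 3 gives S-side
cut edges (S→T): {(3,0), (3,2), (5,7)} total cap 32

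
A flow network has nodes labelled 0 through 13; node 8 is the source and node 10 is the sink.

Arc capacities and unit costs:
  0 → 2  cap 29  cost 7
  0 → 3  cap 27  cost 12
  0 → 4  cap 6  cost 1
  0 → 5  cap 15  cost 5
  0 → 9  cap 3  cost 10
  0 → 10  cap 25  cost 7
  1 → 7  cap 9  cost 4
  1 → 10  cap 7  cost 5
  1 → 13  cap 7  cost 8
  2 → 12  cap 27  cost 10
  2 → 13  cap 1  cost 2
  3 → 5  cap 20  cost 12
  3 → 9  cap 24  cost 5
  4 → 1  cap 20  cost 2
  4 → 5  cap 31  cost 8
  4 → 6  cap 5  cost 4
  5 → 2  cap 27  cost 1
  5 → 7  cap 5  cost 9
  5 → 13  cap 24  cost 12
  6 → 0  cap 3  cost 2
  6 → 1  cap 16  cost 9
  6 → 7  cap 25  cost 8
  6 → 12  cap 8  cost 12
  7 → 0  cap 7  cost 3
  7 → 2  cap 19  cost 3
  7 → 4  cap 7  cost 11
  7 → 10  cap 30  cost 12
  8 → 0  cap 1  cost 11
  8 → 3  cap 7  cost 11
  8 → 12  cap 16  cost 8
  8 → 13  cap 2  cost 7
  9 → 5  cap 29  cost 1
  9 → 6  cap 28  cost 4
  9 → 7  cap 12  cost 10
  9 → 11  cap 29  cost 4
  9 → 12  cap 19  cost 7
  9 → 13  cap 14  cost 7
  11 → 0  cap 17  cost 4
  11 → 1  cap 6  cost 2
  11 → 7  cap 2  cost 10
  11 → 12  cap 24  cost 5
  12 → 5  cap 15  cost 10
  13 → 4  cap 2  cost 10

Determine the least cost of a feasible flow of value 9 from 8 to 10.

shortest-cost path #1: 8→0→10 push 1 @ unit cost 18 (adds 18)
shortest-cost path #2: 8→13→4→1→10 push 2 @ unit cost 24 (adds 48)
shortest-cost path #3: 8→3→9→11→1→10 push 5 @ unit cost 27 (adds 135)
shortest-cost path #4: 8→3→9→6→0→10 push 1 @ unit cost 29 (adds 29)
total cost = 230

Minimum cost for 9 units: 230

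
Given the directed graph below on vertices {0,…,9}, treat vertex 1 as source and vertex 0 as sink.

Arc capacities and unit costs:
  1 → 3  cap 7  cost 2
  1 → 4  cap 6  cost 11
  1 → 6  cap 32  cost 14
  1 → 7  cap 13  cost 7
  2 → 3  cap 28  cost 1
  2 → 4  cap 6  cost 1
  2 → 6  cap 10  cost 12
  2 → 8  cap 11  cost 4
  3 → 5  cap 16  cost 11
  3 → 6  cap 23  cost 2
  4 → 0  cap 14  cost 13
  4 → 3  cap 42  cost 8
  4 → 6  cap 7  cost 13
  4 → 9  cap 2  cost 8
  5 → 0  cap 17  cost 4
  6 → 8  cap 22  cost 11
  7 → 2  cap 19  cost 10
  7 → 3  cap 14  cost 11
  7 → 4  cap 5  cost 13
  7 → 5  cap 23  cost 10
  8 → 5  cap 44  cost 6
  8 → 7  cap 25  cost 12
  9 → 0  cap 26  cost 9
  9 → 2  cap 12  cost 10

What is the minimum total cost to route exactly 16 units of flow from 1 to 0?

shortest-cost path #1: 1→3→5→0 push 7 @ unit cost 17 (adds 119)
shortest-cost path #2: 1→7→5→0 push 9 @ unit cost 21 (adds 189)
total cost = 308

Minimum cost for 16 units: 308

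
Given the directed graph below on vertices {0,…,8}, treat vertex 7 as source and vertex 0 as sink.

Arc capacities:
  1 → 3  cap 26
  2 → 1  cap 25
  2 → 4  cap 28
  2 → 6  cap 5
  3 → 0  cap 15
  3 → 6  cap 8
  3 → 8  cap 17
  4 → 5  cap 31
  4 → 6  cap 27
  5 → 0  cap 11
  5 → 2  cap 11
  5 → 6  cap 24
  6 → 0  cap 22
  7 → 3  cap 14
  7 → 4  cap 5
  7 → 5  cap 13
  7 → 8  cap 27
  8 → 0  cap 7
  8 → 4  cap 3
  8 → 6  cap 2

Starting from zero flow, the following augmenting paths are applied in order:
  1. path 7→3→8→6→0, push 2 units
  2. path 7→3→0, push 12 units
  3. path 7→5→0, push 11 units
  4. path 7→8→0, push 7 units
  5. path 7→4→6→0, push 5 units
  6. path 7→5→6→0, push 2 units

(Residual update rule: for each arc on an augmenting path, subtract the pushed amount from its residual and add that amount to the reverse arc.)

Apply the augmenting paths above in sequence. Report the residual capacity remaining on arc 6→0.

Residual capacity of (6,0): 13

after path 1 (7→3→8→6→0, push 2): res(6,0)=20
after path 2 (7→3→0, push 12): res(6,0)=20
after path 3 (7→5→0, push 11): res(6,0)=20
after path 4 (7→8→0, push 7): res(6,0)=20
after path 5 (7→4→6→0, push 5): res(6,0)=15
after path 6 (7→5→6→0, push 2): res(6,0)=13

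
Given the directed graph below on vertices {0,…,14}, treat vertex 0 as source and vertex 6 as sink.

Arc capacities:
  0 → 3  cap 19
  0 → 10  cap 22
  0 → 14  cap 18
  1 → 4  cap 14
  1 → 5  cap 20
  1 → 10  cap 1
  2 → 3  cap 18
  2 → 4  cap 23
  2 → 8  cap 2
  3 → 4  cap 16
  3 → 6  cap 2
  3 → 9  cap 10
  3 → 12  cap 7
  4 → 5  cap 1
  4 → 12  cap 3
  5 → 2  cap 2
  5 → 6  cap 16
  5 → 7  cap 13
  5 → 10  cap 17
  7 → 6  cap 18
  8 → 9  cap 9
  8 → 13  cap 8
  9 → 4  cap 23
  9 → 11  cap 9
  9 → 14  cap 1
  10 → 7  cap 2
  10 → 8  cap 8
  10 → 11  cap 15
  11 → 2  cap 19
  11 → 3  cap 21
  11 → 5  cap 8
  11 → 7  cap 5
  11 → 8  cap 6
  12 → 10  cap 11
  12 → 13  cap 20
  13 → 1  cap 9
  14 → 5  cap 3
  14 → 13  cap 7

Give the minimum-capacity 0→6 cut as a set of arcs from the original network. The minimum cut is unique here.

augment #1: 0→3→6 push 2
augment #2: 0→10→7→6 push 2
augment #3: 0→14→5→6 push 3
augment #4: 0→3→4→5→6 push 1
augment #5: 0→10→11→5→6 push 8
augment #6: 0→10→11→7→6 push 5
augment #7: 0→14→13→1→5→6 push 4
augment #8: 0→14→13→1→5→7→6 push 3
augment #9: 0→3→12→13→1→5→7→6 push 2
max flow = 30; residual-reachable set from 0 gives S-side
cut edges (S→T): {(3,6), (4,5), (10,7), (11,5), (11,7), (13,1), (14,5)} total cap 30

Min-cut arcs: {(3,6), (4,5), (10,7), (11,5), (11,7), (13,1), (14,5)} (total capacity 30)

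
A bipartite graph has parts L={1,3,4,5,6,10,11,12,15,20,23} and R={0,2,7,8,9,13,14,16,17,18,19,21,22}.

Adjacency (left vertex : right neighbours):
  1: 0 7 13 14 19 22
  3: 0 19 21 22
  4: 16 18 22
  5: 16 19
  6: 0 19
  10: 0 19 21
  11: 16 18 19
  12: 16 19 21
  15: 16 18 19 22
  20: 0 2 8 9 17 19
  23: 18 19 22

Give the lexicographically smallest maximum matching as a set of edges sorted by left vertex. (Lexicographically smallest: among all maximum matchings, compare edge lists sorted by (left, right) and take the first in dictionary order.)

Lex-smallest maximum matching: {(1,7), (3,0), (4,16), (5,19), (10,21), (11,18), (15,22), (20,2)}

|M| = 8 (so the lex-smallest maximum matching has 8 edges)
process left vertices in ascending order; for each, take the smallest-labelled available neighbour that still permits 8 edges overall, or leave it unmatched if none does
lex-smallest matching: {1-7, 3-0, 4-16, 5-19, 10-21, 11-18, 15-22, 20-2}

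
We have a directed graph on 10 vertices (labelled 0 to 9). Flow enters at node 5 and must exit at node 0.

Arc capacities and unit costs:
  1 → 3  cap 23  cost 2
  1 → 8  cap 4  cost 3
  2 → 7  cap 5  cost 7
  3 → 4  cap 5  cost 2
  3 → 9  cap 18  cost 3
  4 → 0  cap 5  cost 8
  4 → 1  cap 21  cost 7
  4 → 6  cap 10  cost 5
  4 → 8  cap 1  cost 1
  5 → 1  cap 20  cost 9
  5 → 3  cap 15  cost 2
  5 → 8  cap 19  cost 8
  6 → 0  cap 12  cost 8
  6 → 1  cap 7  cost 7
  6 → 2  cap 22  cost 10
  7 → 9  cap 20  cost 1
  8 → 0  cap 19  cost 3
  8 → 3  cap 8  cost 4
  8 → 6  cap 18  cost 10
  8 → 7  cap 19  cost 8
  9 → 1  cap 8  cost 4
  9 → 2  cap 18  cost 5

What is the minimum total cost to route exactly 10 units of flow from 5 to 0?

Minimum cost for 10 units: 107

shortest-cost path #1: 5→3→4→8→0 push 1 @ unit cost 8 (adds 8)
shortest-cost path #2: 5→8→0 push 9 @ unit cost 11 (adds 99)
total cost = 107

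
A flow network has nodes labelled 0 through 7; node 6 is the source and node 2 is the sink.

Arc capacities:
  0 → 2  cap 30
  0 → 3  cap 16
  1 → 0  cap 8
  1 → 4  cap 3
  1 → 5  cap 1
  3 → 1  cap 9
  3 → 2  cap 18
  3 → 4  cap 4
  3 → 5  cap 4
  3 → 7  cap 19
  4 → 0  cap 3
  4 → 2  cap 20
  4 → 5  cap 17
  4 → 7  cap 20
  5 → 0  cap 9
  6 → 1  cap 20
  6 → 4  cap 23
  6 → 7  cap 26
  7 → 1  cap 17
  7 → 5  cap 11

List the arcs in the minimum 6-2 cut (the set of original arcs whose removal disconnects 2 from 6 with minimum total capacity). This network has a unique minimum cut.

augment #1: 6→4→2 push 20
augment #2: 6→1→0→2 push 8
augment #3: 6→4→0→2 push 3
augment #4: 6→1→5→0→2 push 1
augment #5: 6→7→5→0→2 push 8
max flow = 40; residual-reachable set from 6 gives S-side
cut edges (S→T): {(1,0), (4,0), (4,2), (5,0)} total cap 40

Min-cut arcs: {(1,0), (4,0), (4,2), (5,0)} (total capacity 40)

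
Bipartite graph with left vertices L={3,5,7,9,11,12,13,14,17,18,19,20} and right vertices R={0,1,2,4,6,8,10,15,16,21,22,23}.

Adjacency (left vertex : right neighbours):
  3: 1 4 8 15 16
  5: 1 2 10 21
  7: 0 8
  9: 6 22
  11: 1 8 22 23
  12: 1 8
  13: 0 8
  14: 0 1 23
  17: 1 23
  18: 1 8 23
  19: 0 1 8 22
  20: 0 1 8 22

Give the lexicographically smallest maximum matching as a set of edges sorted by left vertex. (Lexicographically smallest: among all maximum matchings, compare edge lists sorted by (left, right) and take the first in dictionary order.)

Lex-smallest maximum matching: {(3,4), (5,2), (7,0), (9,6), (11,1), (12,8), (14,23), (19,22)}

|M| = 8 (so the lex-smallest maximum matching has 8 edges)
process left vertices in ascending order; for each, take the smallest-labelled available neighbour that still permits 8 edges overall, or leave it unmatched if none does
lex-smallest matching: {3-4, 5-2, 7-0, 9-6, 11-1, 12-8, 14-23, 19-22}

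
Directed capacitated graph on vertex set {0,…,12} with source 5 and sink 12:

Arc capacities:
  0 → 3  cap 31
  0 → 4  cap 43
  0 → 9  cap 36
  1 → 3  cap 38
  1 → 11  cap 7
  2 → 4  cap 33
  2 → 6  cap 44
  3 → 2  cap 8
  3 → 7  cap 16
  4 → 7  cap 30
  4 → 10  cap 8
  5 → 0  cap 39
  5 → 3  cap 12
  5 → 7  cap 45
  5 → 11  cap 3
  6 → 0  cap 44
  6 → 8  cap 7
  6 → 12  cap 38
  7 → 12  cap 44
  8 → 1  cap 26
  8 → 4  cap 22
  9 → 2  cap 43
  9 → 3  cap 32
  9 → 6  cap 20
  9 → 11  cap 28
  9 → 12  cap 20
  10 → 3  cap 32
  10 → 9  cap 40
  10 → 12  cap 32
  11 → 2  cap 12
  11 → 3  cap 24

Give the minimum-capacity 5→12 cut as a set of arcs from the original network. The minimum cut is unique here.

augment #1: 5→7→12 push 44
augment #2: 5→0→9→12 push 20
augment #3: 5→0→4→10→12 push 8
augment #4: 5→0→9→6→12 push 11
augment #5: 5→3→2→6→12 push 8
augment #6: 5→11→2→6→12 push 3
max flow = 94; residual-reachable set from 5 gives S-side
cut edges (S→T): {(3,2), (5,0), (5,11), (7,12)} total cap 94

Min-cut arcs: {(3,2), (5,0), (5,11), (7,12)} (total capacity 94)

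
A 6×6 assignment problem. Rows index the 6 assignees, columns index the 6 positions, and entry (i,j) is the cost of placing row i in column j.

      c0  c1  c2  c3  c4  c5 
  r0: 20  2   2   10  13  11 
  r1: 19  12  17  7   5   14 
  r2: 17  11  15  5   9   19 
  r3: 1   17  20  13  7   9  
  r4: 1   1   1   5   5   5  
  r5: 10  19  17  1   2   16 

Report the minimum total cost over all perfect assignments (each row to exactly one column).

Minimum assignment cost: 25

one of 3 optimal assignments: row0→col1 (cost 2), row1→col5 (cost 14), row2→col3 (cost 5), row3→col0 (cost 1), row4→col2 (cost 1), row5→col4 (cost 2)
total = 2 + 14 + 5 + 1 + 1 + 2 = 25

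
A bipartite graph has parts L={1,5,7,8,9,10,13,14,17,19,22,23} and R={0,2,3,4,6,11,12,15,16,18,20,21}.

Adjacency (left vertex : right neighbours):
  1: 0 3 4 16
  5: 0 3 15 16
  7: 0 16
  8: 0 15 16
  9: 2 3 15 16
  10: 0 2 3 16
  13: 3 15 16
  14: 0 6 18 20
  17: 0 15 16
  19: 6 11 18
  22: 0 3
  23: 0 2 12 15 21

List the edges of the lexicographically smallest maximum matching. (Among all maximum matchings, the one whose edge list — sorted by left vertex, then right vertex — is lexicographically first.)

|M| = 9 (so the lex-smallest maximum matching has 9 edges)
process left vertices in ascending order; for each, take the smallest-labelled available neighbour that still permits 9 edges overall, or leave it unmatched if none does
lex-smallest matching: {1-4, 5-0, 7-16, 8-15, 9-2, 10-3, 14-6, 19-11, 23-12}

Lex-smallest maximum matching: {(1,4), (5,0), (7,16), (8,15), (9,2), (10,3), (14,6), (19,11), (23,12)}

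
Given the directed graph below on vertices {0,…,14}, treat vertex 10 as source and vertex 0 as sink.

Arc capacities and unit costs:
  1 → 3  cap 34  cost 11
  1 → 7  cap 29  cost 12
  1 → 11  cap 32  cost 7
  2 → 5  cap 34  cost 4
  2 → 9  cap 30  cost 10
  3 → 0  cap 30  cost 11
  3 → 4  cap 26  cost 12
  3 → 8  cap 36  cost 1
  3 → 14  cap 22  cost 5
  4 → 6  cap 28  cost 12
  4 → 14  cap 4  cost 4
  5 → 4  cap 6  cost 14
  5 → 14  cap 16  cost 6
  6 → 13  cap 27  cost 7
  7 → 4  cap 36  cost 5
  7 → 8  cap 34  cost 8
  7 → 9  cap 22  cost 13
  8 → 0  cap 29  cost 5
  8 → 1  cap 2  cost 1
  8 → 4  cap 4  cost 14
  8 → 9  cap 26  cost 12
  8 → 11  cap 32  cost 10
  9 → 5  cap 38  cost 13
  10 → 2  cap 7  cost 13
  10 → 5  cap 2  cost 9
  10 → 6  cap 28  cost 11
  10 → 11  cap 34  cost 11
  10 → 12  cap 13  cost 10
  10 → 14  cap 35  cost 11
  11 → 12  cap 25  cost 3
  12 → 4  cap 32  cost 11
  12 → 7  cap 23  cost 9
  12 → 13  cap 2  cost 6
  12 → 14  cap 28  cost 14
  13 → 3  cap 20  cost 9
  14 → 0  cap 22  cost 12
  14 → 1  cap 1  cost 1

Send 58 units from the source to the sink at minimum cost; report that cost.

Minimum cost for 58 units: 1718

shortest-cost path #1: 10→14→0 push 22 @ unit cost 23 (adds 506)
shortest-cost path #2: 10→14→1→3→8→0 push 1 @ unit cost 29 (adds 29)
shortest-cost path #3: 10→12→13→3→8→0 push 2 @ unit cost 31 (adds 62)
shortest-cost path #4: 10→12→7→8→0 push 11 @ unit cost 32 (adds 352)
shortest-cost path #5: 10→6→13→3→8→0 push 15 @ unit cost 33 (adds 495)
shortest-cost path #6: 10→6→13→3→0 push 3 @ unit cost 38 (adds 114)
shortest-cost path #7: 10→6→13→12→7→8→3→0 push 2 @ unit cost 39 (adds 78)
shortest-cost path #8: 10→11→12→7→8→3→0 push 2 @ unit cost 41 (adds 82)
total cost = 1718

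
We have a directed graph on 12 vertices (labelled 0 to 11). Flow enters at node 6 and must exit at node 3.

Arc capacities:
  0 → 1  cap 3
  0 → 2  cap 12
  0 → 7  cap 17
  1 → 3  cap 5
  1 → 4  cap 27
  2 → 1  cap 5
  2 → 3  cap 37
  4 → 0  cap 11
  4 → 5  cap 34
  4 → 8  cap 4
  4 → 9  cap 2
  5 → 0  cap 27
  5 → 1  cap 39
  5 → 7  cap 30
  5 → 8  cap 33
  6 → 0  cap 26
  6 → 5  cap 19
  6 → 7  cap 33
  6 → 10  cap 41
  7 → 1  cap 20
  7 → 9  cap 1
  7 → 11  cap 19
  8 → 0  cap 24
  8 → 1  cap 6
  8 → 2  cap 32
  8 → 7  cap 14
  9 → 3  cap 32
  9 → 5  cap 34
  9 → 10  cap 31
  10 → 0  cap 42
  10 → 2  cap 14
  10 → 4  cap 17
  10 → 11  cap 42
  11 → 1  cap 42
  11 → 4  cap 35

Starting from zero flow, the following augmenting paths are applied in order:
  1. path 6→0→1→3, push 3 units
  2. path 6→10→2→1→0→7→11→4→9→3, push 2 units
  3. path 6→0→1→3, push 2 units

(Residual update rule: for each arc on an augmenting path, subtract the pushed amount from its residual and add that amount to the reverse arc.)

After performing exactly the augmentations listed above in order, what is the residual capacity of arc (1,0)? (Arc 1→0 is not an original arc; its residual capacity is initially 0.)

after path 1 (6→0→1→3, push 3): res(1,0)=3
after path 2 (6→10→2→1→0→7→11→4→9→3, push 2): res(1,0)=1
after path 3 (6→0→1→3, push 2): res(1,0)=3

Residual capacity of (1,0): 3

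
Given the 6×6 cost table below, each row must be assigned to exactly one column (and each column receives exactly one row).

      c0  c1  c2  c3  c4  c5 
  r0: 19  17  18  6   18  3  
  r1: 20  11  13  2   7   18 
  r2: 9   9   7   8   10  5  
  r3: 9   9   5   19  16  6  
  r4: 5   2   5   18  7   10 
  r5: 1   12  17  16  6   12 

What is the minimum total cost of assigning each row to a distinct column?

optimal assignment: row0→col5 (cost 3), row1→col3 (cost 2), row2→col4 (cost 10), row3→col2 (cost 5), row4→col1 (cost 2), row5→col0 (cost 1)
total = 3 + 2 + 10 + 5 + 2 + 1 = 23

Minimum assignment cost: 23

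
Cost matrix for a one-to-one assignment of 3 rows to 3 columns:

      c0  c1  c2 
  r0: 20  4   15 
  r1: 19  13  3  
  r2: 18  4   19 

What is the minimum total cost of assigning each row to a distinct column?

Minimum assignment cost: 25

optimal assignment: row0→col1 (cost 4), row1→col2 (cost 3), row2→col0 (cost 18)
total = 4 + 3 + 18 = 25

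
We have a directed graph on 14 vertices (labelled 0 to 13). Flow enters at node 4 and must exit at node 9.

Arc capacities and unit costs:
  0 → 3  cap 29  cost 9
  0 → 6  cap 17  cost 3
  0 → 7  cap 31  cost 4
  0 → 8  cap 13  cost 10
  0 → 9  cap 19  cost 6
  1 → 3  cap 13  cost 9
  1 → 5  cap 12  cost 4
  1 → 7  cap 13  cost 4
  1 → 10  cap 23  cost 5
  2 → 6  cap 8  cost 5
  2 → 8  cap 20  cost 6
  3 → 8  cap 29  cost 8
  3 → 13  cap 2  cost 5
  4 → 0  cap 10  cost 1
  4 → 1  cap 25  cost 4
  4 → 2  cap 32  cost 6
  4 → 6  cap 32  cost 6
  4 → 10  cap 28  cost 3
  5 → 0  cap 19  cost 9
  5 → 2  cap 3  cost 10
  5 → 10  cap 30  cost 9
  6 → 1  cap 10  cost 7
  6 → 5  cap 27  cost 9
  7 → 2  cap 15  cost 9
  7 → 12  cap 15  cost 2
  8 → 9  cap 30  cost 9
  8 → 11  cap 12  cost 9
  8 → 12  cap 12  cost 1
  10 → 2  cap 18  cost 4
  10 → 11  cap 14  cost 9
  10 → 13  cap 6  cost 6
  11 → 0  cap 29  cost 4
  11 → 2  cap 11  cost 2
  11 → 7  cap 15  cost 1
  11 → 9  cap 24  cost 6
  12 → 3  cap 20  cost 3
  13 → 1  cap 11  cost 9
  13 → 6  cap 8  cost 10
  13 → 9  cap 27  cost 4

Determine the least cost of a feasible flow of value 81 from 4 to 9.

Minimum cost for 81 units: 1773

shortest-cost path #1: 4→0→9 push 10 @ unit cost 7 (adds 70)
shortest-cost path #2: 4→10→13→9 push 6 @ unit cost 13 (adds 78)
shortest-cost path #3: 4→10→11→9 push 14 @ unit cost 18 (adds 252)
shortest-cost path #4: 4→2→8→9 push 20 @ unit cost 21 (adds 420)
shortest-cost path #5: 4→1→3→13→9 push 2 @ unit cost 22 (adds 44)
shortest-cost path #6: 4→1→5→0→9 push 9 @ unit cost 23 (adds 207)
shortest-cost path #7: 4→1→3→8→9 push 10 @ unit cost 30 (adds 300)
shortest-cost path #8: 4→1→3→8→11→9 push 1 @ unit cost 36 (adds 36)
shortest-cost path #9: 4→1→7→12→3→8→11→9 push 3 @ unit cost 36 (adds 108)
shortest-cost path #10: 4→6→5→1→7→12→3→8→11→9 push 6 @ unit cost 43 (adds 258)
total cost = 1773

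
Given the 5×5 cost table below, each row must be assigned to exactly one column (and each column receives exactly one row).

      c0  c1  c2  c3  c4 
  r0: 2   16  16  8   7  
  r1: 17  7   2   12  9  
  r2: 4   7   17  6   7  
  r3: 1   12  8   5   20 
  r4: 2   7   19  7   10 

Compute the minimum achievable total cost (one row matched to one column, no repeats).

Minimum assignment cost: 23

one of 3 optimal assignments: row0→col0 (cost 2), row1→col2 (cost 2), row2→col4 (cost 7), row3→col3 (cost 5), row4→col1 (cost 7)
total = 2 + 2 + 7 + 5 + 7 = 23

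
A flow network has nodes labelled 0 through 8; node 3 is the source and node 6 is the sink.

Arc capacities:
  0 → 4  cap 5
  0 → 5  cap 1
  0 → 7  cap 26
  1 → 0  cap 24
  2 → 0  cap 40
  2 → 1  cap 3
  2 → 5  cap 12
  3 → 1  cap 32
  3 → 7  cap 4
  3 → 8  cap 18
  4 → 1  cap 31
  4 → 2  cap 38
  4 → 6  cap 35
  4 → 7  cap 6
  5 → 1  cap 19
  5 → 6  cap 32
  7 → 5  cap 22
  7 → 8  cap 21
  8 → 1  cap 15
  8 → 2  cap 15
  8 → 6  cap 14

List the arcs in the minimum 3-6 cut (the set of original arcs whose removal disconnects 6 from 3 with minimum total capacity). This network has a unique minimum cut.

Min-cut arcs: {(1,0), (3,7), (3,8)} (total capacity 46)

augment #1: 3→8→6 push 14
augment #2: 3→7→5→6 push 4
augment #3: 3→1→0→4→6 push 5
augment #4: 3→1→0→5→6 push 1
augment #5: 3→8→2→5→6 push 4
augment #6: 3→1→0→7→5→6 push 18
max flow = 46; residual-reachable set from 3 gives S-side
cut edges (S→T): {(1,0), (3,7), (3,8)} total cap 46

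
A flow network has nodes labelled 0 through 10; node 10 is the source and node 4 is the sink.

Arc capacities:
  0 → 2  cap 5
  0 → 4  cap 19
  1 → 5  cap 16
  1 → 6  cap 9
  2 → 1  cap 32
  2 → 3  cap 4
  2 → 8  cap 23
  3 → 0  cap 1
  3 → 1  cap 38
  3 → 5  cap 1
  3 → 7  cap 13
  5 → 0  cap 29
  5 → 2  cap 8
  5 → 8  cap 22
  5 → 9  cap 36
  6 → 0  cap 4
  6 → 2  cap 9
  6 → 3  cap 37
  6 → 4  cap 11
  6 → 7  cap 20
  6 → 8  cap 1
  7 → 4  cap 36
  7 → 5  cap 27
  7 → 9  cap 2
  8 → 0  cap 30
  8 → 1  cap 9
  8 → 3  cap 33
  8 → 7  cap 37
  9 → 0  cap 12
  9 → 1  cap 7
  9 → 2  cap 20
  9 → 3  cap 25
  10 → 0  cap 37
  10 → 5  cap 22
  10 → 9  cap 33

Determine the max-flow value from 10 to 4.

Maximum flow value: 64

augment #1: 10→0→4 bottleneck 19, total now 19
augment #2: 10→5→8→7→4 bottleneck 22, total now 41
augment #3: 10→9→1→6→4 bottleneck 7, total now 48
augment #4: 10→9→3→7→4 bottleneck 13, total now 61
augment #5: 10→0→2→1→6→4 bottleneck 2, total now 63
augment #6: 10→0→2→8→7→4 bottleneck 1, total now 64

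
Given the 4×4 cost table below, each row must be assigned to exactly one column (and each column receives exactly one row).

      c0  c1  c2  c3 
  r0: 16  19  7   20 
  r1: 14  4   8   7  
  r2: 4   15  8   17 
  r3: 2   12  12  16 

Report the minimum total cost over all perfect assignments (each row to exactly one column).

one of 2 optimal assignments: row0→col2 (cost 7), row1→col1 (cost 4), row2→col3 (cost 17), row3→col0 (cost 2)
total = 7 + 4 + 17 + 2 = 30

Minimum assignment cost: 30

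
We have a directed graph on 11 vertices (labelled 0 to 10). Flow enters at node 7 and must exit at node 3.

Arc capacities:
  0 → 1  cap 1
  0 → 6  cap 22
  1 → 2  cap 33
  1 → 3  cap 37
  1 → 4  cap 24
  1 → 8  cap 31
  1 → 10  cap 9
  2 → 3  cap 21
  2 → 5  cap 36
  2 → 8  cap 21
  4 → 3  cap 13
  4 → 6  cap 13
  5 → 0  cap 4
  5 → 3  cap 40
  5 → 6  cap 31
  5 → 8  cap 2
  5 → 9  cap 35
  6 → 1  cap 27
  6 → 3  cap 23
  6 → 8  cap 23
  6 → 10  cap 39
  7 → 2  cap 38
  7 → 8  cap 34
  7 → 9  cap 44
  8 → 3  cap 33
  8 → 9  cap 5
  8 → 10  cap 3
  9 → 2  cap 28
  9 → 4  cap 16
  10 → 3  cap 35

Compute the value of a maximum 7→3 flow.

Maximum flow value: 109

augment #1: 7→2→3 bottleneck 21, total now 21
augment #2: 7→8→3 bottleneck 33, total now 54
augment #3: 7→2→5→3 bottleneck 17, total now 71
augment #4: 7→8→10→3 bottleneck 1, total now 72
augment #5: 7→9→4→3 bottleneck 13, total now 85
augment #6: 7→9→2→5→3 bottleneck 19, total now 104
augment #7: 7→9→4→6→3 bottleneck 3, total now 107
augment #8: 7→9→2→8→10→3 bottleneck 2, total now 109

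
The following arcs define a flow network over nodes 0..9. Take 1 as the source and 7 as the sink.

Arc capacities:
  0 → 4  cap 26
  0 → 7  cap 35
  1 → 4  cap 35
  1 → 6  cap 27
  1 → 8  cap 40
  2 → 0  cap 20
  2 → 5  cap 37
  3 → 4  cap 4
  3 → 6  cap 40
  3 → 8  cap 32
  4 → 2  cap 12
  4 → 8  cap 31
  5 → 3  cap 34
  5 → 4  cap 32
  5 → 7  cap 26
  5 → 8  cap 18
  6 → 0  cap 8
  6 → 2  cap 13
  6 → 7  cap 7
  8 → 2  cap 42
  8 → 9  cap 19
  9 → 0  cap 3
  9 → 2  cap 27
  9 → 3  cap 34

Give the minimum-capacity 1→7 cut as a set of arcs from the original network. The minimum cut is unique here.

Min-cut arcs: {(2,0), (5,7), (6,0), (6,7), (9,0)} (total capacity 64)

augment #1: 1→6→7 push 7
augment #2: 1→6→0→7 push 8
augment #3: 1→4→2→0→7 push 12
augment #4: 1→6→2→0→7 push 8
augment #5: 1→6→2→5→7 push 4
augment #6: 1→8→2→5→7 push 22
augment #7: 1→8→9→0→7 push 3
max flow = 64; residual-reachable set from 1 gives S-side
cut edges (S→T): {(2,0), (5,7), (6,0), (6,7), (9,0)} total cap 64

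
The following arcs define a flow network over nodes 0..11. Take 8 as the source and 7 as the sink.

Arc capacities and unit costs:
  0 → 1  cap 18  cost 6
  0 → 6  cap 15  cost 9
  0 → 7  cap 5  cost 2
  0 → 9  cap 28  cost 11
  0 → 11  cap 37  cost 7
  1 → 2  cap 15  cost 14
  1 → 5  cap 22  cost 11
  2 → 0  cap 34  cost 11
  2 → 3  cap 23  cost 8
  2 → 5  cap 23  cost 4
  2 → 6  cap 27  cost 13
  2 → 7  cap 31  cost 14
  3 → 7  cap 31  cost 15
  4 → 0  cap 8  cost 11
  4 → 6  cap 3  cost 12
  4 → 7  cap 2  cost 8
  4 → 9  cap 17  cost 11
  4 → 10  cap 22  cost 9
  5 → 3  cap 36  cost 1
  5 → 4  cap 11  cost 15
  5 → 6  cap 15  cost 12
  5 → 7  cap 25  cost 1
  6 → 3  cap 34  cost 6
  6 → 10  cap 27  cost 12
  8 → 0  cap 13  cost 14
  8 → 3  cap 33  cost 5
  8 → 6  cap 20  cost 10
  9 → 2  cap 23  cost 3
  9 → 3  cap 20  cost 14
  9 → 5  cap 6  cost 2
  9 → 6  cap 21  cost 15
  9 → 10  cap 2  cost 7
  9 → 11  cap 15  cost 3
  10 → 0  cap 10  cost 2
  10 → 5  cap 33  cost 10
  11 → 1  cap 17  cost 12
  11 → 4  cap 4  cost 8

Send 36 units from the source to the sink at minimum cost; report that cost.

Minimum cost for 36 units: 700

shortest-cost path #1: 8→0→7 push 5 @ unit cost 16 (adds 80)
shortest-cost path #2: 8→3→7 push 31 @ unit cost 20 (adds 620)
total cost = 700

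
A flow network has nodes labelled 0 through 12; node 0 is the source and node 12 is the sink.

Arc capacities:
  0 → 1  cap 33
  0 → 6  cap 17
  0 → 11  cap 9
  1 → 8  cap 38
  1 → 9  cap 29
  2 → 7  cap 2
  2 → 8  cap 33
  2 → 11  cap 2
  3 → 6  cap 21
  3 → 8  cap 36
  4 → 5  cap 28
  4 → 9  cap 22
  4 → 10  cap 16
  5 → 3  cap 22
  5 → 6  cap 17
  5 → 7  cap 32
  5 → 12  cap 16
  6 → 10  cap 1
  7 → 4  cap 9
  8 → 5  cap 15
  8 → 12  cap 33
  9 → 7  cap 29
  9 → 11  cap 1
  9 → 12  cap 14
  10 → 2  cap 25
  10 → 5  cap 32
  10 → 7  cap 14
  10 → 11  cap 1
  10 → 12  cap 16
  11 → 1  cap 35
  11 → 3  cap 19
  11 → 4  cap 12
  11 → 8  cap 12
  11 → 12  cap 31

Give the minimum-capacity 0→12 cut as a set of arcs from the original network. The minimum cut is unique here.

augment #1: 0→11→12 push 9
augment #2: 0→1→8→12 push 33
augment #3: 0→6→10→12 push 1
max flow = 43; residual-reachable set from 0 gives S-side
cut edges (S→T): {(0,1), (0,11), (6,10)} total cap 43

Min-cut arcs: {(0,1), (0,11), (6,10)} (total capacity 43)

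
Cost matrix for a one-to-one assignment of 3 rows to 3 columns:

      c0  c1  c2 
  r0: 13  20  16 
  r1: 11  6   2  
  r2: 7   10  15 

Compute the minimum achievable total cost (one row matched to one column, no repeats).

Minimum assignment cost: 25

optimal assignment: row0→col0 (cost 13), row1→col2 (cost 2), row2→col1 (cost 10)
total = 13 + 2 + 10 = 25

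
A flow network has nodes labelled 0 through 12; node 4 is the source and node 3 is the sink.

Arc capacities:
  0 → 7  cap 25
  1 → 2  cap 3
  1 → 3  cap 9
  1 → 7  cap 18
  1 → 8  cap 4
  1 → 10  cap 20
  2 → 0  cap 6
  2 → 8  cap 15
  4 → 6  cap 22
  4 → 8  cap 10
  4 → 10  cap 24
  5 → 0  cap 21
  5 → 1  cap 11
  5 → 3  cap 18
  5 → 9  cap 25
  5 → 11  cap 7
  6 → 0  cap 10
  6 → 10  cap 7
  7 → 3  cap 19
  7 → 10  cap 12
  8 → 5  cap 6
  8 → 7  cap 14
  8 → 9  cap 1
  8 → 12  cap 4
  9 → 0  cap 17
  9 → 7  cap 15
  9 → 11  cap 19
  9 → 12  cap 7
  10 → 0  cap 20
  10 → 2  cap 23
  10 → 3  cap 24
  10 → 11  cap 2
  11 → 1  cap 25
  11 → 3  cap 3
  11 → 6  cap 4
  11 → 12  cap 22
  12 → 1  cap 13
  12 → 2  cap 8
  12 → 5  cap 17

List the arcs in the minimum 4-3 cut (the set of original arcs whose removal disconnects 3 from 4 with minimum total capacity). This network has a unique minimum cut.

Min-cut arcs: {(4,8), (4,10), (6,0), (6,10)} (total capacity 51)

augment #1: 4→10→3 push 24
augment #2: 4→8→5→3 push 6
augment #3: 4→8→7→3 push 4
augment #4: 4→6→0→7→3 push 10
augment #5: 4→6→10→11→3 push 2
augment #6: 4→6→10→0→7→3 push 5
max flow = 51; residual-reachable set from 4 gives S-side
cut edges (S→T): {(4,8), (4,10), (6,0), (6,10)} total cap 51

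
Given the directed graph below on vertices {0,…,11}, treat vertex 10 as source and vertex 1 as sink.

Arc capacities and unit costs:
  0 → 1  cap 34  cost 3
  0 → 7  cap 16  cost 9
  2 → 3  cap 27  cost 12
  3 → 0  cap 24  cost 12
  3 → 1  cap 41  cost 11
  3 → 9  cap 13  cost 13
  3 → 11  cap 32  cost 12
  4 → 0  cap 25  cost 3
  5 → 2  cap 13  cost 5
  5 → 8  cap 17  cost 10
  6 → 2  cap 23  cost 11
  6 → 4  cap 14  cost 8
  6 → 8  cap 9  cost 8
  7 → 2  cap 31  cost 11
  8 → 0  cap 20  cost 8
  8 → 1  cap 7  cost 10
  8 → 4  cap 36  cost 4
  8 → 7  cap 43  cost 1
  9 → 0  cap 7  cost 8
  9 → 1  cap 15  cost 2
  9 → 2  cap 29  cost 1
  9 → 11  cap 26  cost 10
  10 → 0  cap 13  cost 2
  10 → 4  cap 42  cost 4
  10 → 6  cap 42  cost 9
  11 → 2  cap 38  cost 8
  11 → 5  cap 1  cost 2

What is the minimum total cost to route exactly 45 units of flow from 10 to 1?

shortest-cost path #1: 10→0→1 push 13 @ unit cost 5 (adds 65)
shortest-cost path #2: 10→4→0→1 push 21 @ unit cost 10 (adds 210)
shortest-cost path #3: 10→6→8→1 push 7 @ unit cost 27 (adds 189)
shortest-cost path #4: 10→6→2→3→1 push 4 @ unit cost 43 (adds 172)
total cost = 636

Minimum cost for 45 units: 636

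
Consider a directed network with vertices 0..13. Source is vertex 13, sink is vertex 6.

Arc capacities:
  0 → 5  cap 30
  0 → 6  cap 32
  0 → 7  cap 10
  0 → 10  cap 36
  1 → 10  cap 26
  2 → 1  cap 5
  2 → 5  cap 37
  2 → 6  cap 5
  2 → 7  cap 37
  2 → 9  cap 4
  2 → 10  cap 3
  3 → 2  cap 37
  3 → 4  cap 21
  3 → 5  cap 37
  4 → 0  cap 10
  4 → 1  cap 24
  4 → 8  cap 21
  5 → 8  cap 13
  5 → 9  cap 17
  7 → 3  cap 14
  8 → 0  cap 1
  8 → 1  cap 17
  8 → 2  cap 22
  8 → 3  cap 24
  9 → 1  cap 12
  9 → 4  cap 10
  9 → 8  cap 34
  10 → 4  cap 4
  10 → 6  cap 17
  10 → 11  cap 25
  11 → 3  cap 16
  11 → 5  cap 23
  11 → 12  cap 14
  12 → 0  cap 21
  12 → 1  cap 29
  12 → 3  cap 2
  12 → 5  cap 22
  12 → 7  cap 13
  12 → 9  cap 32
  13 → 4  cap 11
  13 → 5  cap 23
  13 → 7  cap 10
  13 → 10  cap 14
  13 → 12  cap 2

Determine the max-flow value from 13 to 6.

augment #1: 13→10→6 bottleneck 14, total now 14
augment #2: 13→4→0→6 bottleneck 10, total now 24
augment #3: 13→12→0→6 bottleneck 2, total now 26
augment #4: 13→4→1→10→6 bottleneck 1, total now 27
augment #5: 13→5→8→0→6 bottleneck 1, total now 28
augment #6: 13→5→8→2→6 bottleneck 5, total now 33
augment #7: 13→5→8→1→10→6 bottleneck 2, total now 35
augment #8: 13→5→8→1→10→11→12→0→6 bottleneck 5, total now 40
augment #9: 13→5→9→1→10→11→12→0→6 bottleneck 9, total now 49

Maximum flow value: 49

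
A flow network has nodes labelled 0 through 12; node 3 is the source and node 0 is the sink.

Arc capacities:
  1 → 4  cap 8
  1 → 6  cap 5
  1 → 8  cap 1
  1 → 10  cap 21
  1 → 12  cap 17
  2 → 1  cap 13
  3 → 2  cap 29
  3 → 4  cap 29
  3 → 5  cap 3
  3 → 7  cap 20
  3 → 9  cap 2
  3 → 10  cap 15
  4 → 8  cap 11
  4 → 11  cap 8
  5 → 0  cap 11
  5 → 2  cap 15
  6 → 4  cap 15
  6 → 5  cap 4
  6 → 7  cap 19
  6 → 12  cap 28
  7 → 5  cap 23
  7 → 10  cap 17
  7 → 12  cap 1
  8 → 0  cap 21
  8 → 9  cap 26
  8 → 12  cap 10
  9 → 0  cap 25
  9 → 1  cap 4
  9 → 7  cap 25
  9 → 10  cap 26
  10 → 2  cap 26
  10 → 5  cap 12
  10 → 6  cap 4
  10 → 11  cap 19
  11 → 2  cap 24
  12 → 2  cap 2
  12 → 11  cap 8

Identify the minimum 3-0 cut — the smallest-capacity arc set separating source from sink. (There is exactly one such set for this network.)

Min-cut arcs: {(1,8), (3,9), (4,8), (5,0)} (total capacity 25)

augment #1: 3→5→0 push 3
augment #2: 3→9→0 push 2
augment #3: 3→4→8→0 push 11
augment #4: 3→7→5→0 push 8
augment #5: 3→2→1→8→0 push 1
max flow = 25; residual-reachable set from 3 gives S-side
cut edges (S→T): {(1,8), (3,9), (4,8), (5,0)} total cap 25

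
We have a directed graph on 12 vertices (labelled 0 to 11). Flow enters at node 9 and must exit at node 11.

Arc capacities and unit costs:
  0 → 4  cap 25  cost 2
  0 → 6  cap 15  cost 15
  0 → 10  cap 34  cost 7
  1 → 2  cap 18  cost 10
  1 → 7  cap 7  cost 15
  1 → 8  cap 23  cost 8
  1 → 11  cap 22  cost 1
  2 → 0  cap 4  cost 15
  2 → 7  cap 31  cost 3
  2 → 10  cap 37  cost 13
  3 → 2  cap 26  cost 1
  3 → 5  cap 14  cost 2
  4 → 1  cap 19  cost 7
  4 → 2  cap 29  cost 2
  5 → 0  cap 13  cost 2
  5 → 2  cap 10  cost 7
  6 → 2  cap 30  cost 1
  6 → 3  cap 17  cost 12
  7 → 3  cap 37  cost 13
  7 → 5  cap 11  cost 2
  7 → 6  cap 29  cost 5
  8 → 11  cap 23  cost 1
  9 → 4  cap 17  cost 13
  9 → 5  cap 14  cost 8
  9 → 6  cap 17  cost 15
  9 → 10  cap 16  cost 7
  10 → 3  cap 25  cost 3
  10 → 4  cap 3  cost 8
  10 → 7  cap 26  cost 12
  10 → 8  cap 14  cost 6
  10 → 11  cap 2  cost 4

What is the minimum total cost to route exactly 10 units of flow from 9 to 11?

shortest-cost path #1: 9→10→11 push 2 @ unit cost 11 (adds 22)
shortest-cost path #2: 9→10→8→11 push 8 @ unit cost 14 (adds 112)
total cost = 134

Minimum cost for 10 units: 134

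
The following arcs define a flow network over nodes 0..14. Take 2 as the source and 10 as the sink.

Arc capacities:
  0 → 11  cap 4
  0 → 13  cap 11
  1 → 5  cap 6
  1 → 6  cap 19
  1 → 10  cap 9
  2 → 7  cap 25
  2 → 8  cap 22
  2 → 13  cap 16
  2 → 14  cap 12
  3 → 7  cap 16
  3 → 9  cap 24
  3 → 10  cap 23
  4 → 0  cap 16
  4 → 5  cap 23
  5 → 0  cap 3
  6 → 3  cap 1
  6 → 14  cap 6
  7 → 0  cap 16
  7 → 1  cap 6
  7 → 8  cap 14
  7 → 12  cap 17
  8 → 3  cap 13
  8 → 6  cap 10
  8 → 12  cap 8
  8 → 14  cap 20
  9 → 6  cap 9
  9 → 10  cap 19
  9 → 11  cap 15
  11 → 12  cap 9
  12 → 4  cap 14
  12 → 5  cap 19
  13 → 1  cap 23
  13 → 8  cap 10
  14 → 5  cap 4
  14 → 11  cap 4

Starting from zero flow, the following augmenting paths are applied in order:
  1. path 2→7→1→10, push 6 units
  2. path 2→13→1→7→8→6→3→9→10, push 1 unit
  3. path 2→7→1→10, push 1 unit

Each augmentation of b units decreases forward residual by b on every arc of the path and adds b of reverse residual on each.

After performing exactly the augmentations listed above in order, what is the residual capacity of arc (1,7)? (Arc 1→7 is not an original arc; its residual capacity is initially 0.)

after path 1 (2→7→1→10, push 6): res(1,7)=6
after path 2 (2→13→1→7→8→6→3→9→10, push 1): res(1,7)=5
after path 3 (2→7→1→10, push 1): res(1,7)=6

Residual capacity of (1,7): 6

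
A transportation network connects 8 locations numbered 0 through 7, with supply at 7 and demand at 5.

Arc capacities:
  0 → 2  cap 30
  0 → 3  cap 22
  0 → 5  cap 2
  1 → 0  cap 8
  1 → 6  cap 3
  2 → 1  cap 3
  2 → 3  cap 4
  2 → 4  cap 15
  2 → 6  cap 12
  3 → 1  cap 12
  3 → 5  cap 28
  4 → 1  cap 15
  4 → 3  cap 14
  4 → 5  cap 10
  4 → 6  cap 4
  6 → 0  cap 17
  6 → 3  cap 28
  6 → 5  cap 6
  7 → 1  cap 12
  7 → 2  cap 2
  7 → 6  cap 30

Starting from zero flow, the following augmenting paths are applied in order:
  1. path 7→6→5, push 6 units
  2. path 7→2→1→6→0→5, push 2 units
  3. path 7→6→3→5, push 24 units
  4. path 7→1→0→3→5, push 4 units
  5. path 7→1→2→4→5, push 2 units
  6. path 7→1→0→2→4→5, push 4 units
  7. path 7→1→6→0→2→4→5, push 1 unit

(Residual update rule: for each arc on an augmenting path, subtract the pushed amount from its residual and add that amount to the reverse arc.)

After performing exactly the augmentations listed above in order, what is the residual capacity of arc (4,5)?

Residual capacity of (4,5): 3

after path 1 (7→6→5, push 6): res(4,5)=10
after path 2 (7→2→1→6→0→5, push 2): res(4,5)=10
after path 3 (7→6→3→5, push 24): res(4,5)=10
after path 4 (7→1→0→3→5, push 4): res(4,5)=10
after path 5 (7→1→2→4→5, push 2): res(4,5)=8
after path 6 (7→1→0→2→4→5, push 4): res(4,5)=4
after path 7 (7→1→6→0→2→4→5, push 1): res(4,5)=3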